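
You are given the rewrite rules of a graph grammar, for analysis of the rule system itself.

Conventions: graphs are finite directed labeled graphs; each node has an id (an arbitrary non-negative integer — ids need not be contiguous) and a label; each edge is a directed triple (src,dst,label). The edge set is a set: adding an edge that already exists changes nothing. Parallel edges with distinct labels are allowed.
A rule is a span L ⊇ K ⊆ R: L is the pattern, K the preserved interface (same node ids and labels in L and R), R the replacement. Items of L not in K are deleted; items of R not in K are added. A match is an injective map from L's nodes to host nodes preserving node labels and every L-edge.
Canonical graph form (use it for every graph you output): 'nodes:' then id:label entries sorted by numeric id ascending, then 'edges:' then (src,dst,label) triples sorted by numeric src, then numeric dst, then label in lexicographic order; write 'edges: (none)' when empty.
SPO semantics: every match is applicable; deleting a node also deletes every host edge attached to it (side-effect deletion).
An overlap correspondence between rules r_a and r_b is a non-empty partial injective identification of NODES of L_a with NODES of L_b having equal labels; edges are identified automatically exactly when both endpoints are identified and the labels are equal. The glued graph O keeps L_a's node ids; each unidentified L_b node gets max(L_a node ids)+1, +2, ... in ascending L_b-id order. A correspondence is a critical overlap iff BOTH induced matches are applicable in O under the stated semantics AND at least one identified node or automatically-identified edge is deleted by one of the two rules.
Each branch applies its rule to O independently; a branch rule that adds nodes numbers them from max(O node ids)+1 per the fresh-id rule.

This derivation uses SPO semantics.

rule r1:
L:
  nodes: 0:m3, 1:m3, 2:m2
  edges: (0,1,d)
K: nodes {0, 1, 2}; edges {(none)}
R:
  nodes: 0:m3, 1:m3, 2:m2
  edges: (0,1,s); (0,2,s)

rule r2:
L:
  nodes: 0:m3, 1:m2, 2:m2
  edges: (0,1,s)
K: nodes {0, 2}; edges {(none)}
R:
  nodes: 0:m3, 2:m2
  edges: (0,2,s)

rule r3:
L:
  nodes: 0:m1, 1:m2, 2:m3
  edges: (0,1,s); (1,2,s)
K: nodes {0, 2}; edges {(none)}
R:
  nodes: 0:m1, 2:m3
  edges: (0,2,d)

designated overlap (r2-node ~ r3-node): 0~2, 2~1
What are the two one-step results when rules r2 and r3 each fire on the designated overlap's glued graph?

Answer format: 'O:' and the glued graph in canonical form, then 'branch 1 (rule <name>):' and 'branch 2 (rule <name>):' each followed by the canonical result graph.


O:
nodes: 0:m3, 1:m2, 2:m2, 3:m1
edges: (0,1,s); (2,0,s); (3,2,s)
branch 1 (rule r2):
nodes: 0:m3, 2:m2, 3:m1
edges: (0,2,s); (2,0,s); (3,2,s)
branch 2 (rule r3):
nodes: 0:m3, 1:m2, 3:m1
edges: (0,1,s); (3,0,d)


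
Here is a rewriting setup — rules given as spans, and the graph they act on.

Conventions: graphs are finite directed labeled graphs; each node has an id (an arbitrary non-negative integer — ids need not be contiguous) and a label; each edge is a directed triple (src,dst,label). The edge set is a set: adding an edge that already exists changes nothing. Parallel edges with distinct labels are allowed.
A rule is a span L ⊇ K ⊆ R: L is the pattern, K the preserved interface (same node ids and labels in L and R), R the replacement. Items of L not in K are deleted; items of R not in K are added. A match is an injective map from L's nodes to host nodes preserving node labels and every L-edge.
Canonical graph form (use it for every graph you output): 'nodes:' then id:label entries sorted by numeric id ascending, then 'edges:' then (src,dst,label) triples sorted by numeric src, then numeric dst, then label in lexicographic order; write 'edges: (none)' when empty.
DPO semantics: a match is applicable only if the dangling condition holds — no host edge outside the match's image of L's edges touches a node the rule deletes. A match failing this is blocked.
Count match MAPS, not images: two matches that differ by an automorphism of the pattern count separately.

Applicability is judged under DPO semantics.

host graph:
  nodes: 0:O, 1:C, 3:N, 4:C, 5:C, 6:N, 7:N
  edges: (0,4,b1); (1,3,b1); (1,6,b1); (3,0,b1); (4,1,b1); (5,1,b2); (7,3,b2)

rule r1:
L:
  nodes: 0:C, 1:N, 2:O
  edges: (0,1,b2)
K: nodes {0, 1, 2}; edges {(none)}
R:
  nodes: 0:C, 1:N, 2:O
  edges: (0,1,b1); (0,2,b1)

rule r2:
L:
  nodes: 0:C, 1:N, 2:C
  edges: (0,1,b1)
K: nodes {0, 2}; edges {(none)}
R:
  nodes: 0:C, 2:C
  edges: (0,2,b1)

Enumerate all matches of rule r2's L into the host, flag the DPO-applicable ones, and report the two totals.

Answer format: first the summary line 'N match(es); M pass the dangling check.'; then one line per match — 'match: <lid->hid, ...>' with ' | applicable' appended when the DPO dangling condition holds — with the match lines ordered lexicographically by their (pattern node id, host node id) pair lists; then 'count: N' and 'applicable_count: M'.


4 match(es); 2 pass the dangling check.
match: 0->1, 1->3, 2->4
match: 0->1, 1->3, 2->5
match: 0->1, 1->6, 2->4 | applicable
match: 0->1, 1->6, 2->5 | applicable
count: 4
applicable_count: 2


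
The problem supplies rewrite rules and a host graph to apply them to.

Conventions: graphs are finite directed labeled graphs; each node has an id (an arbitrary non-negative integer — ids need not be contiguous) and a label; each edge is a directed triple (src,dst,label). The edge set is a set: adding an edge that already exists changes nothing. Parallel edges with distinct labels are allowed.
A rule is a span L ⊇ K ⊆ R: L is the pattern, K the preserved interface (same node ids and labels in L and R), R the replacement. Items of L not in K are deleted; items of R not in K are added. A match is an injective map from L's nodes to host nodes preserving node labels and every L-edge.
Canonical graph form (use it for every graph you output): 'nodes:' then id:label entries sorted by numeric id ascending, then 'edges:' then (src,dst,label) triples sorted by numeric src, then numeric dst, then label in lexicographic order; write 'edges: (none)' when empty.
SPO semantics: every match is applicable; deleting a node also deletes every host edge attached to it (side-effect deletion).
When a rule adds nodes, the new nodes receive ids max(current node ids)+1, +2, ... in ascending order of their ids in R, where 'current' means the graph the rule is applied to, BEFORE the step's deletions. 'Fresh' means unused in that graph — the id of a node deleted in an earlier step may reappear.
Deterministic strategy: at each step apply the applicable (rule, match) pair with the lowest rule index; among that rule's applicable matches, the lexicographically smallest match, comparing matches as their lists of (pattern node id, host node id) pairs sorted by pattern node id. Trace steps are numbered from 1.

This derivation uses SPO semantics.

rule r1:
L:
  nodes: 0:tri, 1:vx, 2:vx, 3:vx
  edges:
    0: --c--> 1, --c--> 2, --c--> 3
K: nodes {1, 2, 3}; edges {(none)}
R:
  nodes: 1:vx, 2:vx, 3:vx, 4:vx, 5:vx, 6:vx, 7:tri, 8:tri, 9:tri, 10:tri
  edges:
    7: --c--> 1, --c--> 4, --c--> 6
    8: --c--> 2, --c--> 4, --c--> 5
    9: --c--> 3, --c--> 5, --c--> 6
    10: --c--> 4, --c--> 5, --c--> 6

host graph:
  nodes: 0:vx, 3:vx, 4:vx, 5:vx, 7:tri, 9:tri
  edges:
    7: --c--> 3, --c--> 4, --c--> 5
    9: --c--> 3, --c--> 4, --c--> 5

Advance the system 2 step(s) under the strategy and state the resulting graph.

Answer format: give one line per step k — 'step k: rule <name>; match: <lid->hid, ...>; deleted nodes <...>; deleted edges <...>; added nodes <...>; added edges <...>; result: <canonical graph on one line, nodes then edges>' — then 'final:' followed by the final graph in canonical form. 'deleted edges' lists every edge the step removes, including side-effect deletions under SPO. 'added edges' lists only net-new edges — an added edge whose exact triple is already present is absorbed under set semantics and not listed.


step 1: rule r1; match: 0->7, 1->3, 2->4, 3->5; deleted nodes 7; deleted edges (7,3,c); (7,4,c); (7,5,c); added nodes 10, 11, 12, 13, 14, 15, 16; added edges (13,3,c); (13,10,c); (13,12,c); (14,4,c); (14,10,c); (14,11,c); (15,5,c); (15,11,c); (15,12,c); (16,10,c); (16,11,c); (16,12,c); result: nodes: 0:vx, 3:vx, 4:vx, 5:vx, 9:tri, 10:vx, 11:vx, 12:vx, 13:tri, 14:tri, 15:tri, 16:tri edges: (9,3,c); (9,4,c); (9,5,c); (13,3,c); (13,10,c); (13,12,c); (14,4,c); (14,10,c); (14,11,c); (15,5,c); (15,11,c); (15,12,c); (16,10,c); (16,11,c); (16,12,c)
step 2: rule r1; match: 0->9, 1->3, 2->4, 3->5; deleted nodes 9; deleted edges (9,3,c); (9,4,c); (9,5,c); added nodes 17, 18, 19, 20, 21, 22, 23; added edges (20,3,c); (20,17,c); (20,19,c); (21,4,c); (21,17,c); (21,18,c); (22,5,c); (22,18,c); (22,19,c); (23,17,c); (23,18,c); (23,19,c); result: nodes: 0:vx, 3:vx, 4:vx, 5:vx, 10:vx, 11:vx, 12:vx, 13:tri, 14:tri, 15:tri, 16:tri, 17:vx, 18:vx, 19:vx, 20:tri, 21:tri, 22:tri, 23:tri edges: (13,3,c); (13,10,c); (13,12,c); (14,4,c); (14,10,c); (14,11,c); (15,5,c); (15,11,c); (15,12,c); (16,10,c); (16,11,c); (16,12,c); (20,3,c); (20,17,c); (20,19,c); (21,4,c); (21,17,c); (21,18,c); (22,5,c); (22,18,c); (22,19,c); (23,17,c); (23,18,c); (23,19,c)
final:
nodes: 0:vx, 3:vx, 4:vx, 5:vx, 10:vx, 11:vx, 12:vx, 13:tri, 14:tri, 15:tri, 16:tri, 17:vx, 18:vx, 19:vx, 20:tri, 21:tri, 22:tri, 23:tri
edges: (13,3,c); (13,10,c); (13,12,c); (14,4,c); (14,10,c); (14,11,c); (15,5,c); (15,11,c); (15,12,c); (16,10,c); (16,11,c); (16,12,c); (20,3,c); (20,17,c); (20,19,c); (21,4,c); (21,17,c); (21,18,c); (22,5,c); (22,18,c); (22,19,c); (23,17,c); (23,18,c); (23,19,c)


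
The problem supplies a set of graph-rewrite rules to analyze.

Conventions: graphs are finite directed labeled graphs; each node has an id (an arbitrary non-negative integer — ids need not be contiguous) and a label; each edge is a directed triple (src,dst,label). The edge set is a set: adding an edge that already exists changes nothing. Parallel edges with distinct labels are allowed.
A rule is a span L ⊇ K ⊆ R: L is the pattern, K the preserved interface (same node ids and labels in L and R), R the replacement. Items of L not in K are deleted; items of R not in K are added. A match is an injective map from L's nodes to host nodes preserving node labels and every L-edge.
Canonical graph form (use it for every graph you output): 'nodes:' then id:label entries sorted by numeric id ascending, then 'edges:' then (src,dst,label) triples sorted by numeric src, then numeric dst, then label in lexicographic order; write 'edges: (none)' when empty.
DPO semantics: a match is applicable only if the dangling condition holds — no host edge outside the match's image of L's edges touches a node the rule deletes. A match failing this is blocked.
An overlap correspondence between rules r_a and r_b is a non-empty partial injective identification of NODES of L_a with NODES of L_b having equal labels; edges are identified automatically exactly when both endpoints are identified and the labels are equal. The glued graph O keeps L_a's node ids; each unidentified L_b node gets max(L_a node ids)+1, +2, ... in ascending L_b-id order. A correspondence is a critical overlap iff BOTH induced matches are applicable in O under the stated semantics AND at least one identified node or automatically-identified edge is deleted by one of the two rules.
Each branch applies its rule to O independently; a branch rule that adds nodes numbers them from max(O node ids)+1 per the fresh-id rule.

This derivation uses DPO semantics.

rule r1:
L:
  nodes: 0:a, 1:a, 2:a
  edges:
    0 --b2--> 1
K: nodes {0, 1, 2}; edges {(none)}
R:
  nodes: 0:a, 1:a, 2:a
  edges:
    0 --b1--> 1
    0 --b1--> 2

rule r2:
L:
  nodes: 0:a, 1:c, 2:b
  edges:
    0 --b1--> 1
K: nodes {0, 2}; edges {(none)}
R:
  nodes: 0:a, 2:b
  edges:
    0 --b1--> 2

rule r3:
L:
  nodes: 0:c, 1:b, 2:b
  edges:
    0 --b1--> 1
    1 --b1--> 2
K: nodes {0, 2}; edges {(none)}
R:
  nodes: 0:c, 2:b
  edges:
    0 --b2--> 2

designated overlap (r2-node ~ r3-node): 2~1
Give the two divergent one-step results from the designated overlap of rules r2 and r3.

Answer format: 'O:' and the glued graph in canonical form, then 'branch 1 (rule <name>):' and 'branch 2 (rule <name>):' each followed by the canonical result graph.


O:
nodes: 0:a, 1:c, 2:b, 3:c, 4:b
edges: (0,1,b1); (2,4,b1); (3,2,b1)
branch 1 (rule r2):
nodes: 0:a, 2:b, 3:c, 4:b
edges: (0,2,b1); (2,4,b1); (3,2,b1)
branch 2 (rule r3):
nodes: 0:a, 1:c, 3:c, 4:b
edges: (0,1,b1); (3,4,b2)


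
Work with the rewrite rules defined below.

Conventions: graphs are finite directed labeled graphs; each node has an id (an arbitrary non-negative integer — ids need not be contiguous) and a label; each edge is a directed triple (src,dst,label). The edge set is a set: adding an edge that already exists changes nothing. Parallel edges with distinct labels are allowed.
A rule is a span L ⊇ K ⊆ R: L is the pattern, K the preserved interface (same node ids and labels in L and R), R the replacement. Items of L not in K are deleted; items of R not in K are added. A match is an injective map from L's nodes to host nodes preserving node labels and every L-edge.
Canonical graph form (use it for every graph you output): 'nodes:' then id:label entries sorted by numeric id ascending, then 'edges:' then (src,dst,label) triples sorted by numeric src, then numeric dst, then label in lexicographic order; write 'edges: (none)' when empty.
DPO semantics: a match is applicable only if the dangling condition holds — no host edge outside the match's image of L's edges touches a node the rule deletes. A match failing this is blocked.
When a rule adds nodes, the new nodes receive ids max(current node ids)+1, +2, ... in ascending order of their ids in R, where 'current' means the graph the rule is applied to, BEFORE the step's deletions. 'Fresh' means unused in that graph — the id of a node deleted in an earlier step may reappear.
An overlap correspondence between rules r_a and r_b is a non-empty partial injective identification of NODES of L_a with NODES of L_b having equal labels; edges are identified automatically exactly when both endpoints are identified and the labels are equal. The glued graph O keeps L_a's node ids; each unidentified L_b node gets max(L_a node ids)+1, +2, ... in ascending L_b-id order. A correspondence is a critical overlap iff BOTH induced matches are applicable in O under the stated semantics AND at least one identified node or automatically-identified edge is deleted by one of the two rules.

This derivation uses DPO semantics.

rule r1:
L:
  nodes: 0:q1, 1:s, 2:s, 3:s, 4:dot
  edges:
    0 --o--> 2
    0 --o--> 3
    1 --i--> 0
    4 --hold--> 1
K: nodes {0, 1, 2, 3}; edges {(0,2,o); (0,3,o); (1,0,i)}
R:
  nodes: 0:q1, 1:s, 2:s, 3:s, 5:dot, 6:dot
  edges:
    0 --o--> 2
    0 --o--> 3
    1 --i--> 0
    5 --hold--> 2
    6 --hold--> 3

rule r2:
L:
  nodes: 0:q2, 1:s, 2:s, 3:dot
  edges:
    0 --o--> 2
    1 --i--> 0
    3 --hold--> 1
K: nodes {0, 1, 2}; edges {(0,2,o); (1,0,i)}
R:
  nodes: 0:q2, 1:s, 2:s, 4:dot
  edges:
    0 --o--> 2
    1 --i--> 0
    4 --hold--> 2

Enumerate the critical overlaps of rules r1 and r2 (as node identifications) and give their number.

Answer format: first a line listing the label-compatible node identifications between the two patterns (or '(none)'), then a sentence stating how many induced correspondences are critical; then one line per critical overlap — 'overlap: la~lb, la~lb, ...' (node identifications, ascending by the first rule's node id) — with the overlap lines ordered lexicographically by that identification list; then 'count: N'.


label-compatible node identifications between L(r1) and L(r2): 1~1, 1~2, 2~1, 2~2, 3~1, 3~2, 4~3
3 of the induced correspondences are critical overlaps of r1 and r2.
overlap: 1~1, 2~2, 4~3
overlap: 1~1, 3~2, 4~3
overlap: 1~1, 4~3
count: 3


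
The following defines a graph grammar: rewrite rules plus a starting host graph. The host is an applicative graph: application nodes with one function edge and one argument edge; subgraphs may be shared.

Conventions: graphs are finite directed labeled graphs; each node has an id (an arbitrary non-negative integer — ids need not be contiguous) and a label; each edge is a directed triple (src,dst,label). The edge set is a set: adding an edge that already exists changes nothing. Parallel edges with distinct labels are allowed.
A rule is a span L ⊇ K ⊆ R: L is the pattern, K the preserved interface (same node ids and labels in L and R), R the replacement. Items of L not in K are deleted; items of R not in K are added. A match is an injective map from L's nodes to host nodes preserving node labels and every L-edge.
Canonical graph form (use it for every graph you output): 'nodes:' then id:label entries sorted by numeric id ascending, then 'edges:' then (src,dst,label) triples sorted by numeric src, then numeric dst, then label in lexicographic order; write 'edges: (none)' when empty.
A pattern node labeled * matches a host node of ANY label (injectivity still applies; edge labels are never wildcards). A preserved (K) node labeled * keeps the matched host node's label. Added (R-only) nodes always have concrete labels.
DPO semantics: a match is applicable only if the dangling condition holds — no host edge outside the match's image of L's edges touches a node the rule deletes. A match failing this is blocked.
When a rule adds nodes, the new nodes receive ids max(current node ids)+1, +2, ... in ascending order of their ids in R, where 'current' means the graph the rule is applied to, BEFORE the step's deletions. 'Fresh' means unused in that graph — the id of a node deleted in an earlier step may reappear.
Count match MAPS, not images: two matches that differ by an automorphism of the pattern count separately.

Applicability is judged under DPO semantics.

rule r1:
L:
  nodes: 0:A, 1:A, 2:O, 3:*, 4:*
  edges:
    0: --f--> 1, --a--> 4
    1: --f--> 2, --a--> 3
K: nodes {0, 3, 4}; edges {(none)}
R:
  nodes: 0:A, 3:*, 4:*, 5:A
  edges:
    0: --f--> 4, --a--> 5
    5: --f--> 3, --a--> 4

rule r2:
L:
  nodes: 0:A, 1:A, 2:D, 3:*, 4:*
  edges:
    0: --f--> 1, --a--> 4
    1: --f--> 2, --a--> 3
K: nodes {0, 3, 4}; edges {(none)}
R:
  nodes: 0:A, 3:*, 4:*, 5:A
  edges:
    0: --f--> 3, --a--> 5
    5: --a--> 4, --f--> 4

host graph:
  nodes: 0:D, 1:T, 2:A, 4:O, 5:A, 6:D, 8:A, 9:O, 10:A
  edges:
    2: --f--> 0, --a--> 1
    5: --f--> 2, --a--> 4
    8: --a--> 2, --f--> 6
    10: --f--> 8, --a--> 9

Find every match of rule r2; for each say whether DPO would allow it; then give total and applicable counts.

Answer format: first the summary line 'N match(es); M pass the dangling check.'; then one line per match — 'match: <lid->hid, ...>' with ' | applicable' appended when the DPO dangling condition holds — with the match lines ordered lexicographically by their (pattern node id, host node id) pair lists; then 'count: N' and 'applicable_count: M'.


2 match(es); 1 pass the dangling check.
match: 0->5, 1->2, 2->0, 3->1, 4->4
match: 0->10, 1->8, 2->6, 3->2, 4->9 | applicable
count: 2
applicable_count: 1


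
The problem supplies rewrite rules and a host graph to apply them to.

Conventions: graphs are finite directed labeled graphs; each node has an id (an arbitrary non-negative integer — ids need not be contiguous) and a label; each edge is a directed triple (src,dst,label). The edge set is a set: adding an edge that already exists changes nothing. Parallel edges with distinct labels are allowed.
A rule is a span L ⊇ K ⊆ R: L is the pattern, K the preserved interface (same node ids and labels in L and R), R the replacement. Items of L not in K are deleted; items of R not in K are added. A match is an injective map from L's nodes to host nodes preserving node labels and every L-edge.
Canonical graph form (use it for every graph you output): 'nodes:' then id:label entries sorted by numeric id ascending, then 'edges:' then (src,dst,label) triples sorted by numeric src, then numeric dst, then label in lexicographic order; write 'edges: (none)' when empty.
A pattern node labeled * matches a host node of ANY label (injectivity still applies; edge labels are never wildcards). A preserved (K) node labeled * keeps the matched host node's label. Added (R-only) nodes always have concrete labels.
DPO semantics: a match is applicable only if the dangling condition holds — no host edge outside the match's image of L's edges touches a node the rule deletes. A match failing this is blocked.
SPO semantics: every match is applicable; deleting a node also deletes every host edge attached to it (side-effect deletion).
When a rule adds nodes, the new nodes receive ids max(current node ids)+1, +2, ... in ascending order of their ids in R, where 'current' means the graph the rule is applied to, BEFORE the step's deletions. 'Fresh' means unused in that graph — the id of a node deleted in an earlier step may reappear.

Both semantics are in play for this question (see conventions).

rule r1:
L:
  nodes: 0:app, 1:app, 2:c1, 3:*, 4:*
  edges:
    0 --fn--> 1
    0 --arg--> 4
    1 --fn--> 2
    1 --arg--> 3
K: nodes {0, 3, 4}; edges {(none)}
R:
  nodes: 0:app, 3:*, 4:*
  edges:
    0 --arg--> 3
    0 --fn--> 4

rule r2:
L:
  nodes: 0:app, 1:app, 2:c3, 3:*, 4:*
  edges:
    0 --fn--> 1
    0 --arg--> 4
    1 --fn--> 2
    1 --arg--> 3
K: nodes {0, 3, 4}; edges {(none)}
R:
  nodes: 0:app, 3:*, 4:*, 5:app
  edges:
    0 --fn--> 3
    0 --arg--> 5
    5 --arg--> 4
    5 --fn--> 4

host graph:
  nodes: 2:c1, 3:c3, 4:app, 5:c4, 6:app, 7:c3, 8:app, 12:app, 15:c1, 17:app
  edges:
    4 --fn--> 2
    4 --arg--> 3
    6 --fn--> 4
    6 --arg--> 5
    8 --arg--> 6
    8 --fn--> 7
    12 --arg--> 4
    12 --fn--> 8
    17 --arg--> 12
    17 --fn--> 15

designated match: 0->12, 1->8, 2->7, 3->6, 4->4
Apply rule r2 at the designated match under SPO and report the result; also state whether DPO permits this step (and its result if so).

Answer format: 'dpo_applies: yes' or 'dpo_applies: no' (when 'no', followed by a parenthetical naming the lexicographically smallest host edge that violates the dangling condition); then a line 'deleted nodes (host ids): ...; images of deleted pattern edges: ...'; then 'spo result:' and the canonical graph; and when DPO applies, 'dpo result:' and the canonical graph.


dpo_applies: yes
deleted nodes (host ids): 7, 8; images of deleted pattern edges: (8,6,arg); (8,7,fn); (12,4,arg); (12,8,fn)
spo result:
nodes: 2:c1, 3:c3, 4:app, 5:c4, 6:app, 12:app, 15:c1, 17:app, 18:app
edges: (4,2,fn); (4,3,arg); (6,4,fn); (6,5,arg); (12,6,fn); (12,18,arg); (17,12,arg); (17,15,fn); (18,4,arg); (18,4,fn)
dpo result:
nodes: 2:c1, 3:c3, 4:app, 5:c4, 6:app, 12:app, 15:c1, 17:app, 18:app
edges: (4,2,fn); (4,3,arg); (6,4,fn); (6,5,arg); (12,6,fn); (12,18,arg); (17,12,arg); (17,15,fn); (18,4,arg); (18,4,fn)


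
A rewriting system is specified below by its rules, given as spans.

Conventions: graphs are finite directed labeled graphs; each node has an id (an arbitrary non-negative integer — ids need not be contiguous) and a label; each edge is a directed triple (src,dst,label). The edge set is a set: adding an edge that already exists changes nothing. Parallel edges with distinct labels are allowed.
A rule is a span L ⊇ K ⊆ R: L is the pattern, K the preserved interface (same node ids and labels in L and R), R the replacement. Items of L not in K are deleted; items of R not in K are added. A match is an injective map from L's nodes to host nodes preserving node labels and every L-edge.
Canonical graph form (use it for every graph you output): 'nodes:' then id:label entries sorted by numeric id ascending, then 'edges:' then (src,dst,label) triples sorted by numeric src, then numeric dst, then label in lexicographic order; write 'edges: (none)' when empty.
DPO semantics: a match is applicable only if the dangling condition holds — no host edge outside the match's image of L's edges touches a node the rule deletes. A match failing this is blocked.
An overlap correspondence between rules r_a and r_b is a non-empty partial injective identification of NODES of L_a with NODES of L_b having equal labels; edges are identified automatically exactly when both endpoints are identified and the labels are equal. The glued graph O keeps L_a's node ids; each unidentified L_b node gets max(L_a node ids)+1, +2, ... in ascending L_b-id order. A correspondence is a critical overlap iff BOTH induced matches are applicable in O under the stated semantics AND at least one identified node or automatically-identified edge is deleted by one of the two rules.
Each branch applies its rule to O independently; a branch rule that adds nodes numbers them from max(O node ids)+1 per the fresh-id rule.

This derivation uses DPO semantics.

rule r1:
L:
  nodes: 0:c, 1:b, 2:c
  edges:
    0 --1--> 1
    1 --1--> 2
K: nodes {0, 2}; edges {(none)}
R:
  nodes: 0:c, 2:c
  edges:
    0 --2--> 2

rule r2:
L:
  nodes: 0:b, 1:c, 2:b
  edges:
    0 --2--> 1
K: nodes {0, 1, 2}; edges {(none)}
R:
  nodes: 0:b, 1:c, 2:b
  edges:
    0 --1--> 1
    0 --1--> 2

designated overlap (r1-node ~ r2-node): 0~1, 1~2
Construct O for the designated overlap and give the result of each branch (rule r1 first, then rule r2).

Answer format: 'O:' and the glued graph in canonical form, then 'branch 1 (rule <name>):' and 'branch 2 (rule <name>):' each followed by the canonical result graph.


O:
nodes: 0:c, 1:b, 2:c, 3:b
edges: (0,1,1); (1,2,1); (3,0,2)
branch 1 (rule r1):
nodes: 0:c, 2:c, 3:b
edges: (0,2,2); (3,0,2)
branch 2 (rule r2):
nodes: 0:c, 1:b, 2:c, 3:b
edges: (0,1,1); (1,2,1); (3,0,1); (3,1,1)


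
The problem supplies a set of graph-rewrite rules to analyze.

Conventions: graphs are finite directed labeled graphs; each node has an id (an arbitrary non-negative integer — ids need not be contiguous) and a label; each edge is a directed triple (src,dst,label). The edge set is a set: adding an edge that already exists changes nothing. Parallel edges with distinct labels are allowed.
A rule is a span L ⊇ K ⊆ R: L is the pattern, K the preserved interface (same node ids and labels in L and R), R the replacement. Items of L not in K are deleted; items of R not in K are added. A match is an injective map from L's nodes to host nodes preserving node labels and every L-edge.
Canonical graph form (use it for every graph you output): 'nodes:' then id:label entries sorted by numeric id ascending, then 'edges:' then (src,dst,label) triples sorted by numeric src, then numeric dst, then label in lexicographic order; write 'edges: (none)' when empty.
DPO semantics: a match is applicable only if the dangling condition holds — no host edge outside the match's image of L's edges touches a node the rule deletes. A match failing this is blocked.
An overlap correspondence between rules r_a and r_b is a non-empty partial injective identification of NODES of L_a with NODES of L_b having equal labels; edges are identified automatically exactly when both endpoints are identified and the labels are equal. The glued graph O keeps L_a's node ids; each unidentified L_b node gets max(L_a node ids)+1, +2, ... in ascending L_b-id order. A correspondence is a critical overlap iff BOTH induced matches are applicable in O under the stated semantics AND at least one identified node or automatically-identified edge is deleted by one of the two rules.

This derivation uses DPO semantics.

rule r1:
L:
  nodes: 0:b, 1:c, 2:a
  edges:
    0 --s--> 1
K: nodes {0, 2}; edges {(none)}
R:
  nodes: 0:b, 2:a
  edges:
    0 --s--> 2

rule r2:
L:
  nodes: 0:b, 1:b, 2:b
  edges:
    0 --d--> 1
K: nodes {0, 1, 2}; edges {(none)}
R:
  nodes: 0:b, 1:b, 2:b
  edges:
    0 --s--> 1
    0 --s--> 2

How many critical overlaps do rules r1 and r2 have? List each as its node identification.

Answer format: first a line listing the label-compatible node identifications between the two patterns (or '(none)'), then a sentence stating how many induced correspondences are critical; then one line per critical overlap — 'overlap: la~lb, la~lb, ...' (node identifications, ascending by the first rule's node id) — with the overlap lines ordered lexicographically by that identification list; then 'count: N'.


label-compatible node identifications between L(r1) and L(r2): 0~0, 0~1, 0~2
0 of the induced correspondences are critical overlaps of r1 and r2.
count: 0


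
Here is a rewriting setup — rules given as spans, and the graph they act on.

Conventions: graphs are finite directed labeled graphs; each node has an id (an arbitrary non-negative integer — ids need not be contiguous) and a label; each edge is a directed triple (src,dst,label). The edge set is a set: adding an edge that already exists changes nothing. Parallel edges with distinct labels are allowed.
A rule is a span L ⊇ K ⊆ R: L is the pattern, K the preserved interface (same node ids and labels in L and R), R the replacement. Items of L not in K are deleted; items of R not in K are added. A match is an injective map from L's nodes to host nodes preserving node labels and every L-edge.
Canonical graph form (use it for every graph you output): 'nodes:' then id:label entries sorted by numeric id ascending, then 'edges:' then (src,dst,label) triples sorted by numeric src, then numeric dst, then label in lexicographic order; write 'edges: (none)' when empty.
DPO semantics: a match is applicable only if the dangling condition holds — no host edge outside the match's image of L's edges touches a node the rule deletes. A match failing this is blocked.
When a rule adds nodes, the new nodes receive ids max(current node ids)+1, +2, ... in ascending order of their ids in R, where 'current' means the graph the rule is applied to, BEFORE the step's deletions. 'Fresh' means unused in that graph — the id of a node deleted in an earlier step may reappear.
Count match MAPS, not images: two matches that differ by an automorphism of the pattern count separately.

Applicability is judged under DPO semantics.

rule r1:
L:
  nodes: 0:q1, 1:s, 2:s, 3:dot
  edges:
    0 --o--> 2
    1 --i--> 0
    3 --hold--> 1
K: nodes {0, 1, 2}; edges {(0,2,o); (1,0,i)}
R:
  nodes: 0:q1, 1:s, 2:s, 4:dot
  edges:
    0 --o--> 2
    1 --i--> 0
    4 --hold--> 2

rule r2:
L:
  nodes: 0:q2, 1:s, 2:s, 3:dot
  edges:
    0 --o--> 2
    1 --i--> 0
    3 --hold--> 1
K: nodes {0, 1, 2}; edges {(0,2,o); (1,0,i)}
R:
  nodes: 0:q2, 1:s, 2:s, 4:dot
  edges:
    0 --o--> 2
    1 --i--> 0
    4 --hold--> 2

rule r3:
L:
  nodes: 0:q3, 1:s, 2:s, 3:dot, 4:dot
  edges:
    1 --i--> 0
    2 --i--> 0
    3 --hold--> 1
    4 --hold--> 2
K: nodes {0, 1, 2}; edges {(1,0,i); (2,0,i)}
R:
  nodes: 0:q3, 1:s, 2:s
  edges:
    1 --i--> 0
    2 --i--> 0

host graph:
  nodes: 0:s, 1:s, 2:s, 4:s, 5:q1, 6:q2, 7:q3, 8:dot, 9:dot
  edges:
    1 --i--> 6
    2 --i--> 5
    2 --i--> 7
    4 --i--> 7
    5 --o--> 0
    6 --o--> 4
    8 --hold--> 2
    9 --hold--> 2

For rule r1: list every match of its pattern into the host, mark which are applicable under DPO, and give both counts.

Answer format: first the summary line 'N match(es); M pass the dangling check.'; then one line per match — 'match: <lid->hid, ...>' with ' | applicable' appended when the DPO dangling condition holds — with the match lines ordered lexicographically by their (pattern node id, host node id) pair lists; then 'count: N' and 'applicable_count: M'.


2 match(es); 2 pass the dangling check.
match: 0->5, 1->2, 2->0, 3->8 | applicable
match: 0->5, 1->2, 2->0, 3->9 | applicable
count: 2
applicable_count: 2


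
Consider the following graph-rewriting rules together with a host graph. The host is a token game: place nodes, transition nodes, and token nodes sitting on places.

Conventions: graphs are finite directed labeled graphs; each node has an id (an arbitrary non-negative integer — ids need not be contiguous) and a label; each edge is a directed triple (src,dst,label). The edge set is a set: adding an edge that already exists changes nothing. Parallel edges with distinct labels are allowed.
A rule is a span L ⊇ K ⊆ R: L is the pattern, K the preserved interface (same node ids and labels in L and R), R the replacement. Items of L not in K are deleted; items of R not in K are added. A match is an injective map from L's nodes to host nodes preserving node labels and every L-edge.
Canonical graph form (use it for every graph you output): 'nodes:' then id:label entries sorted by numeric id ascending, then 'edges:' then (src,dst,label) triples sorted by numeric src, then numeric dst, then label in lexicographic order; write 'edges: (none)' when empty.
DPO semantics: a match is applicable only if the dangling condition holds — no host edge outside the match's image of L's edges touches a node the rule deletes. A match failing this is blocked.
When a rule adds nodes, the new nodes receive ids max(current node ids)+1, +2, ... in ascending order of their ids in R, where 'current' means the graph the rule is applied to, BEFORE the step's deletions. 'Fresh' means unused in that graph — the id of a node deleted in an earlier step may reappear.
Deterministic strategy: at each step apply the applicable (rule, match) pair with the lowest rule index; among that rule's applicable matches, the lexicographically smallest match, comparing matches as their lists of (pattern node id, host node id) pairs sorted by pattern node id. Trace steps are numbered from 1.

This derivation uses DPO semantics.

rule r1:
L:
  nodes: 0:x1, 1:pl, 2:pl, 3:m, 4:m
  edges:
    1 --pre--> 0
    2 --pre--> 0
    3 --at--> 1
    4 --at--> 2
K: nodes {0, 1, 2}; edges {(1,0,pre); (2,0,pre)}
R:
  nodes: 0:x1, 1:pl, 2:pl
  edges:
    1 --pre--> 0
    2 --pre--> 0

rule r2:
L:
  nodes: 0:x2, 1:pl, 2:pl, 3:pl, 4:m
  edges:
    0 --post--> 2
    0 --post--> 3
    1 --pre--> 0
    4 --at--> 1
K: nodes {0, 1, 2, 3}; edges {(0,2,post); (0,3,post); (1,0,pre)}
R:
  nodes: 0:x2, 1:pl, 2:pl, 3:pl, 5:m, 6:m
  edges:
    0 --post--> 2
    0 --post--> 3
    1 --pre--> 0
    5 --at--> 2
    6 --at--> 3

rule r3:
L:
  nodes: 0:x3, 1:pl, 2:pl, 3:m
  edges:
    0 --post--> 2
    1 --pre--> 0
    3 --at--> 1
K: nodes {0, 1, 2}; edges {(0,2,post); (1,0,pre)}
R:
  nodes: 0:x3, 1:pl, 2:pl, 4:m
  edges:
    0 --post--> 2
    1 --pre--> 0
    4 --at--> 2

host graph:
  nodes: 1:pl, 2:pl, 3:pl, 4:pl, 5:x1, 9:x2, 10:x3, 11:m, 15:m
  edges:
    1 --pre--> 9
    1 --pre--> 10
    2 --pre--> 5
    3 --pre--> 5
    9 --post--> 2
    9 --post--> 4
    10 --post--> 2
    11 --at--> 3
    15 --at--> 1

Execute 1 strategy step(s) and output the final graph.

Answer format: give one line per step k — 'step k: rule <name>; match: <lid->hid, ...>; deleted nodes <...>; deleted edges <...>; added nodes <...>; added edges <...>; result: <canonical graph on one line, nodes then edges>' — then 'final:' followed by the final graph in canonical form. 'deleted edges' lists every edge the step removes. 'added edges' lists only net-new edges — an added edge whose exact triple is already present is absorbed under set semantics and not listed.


step 1: rule r2; match: 0->9, 1->1, 2->2, 3->4, 4->15; deleted nodes 15; deleted edges (15,1,at); added nodes 16, 17; added edges (16,2,at); (17,4,at); result: nodes: 1:pl, 2:pl, 3:pl, 4:pl, 5:x1, 9:x2, 10:x3, 11:m, 16:m, 17:m edges: (1,9,pre); (1,10,pre); (2,5,pre); (3,5,pre); (9,2,post); (9,4,post); (10,2,post); (11,3,at); (16,2,at); (17,4,at)
final:
nodes: 1:pl, 2:pl, 3:pl, 4:pl, 5:x1, 9:x2, 10:x3, 11:m, 16:m, 17:m
edges: (1,9,pre); (1,10,pre); (2,5,pre); (3,5,pre); (9,2,post); (9,4,post); (10,2,post); (11,3,at); (16,2,at); (17,4,at)


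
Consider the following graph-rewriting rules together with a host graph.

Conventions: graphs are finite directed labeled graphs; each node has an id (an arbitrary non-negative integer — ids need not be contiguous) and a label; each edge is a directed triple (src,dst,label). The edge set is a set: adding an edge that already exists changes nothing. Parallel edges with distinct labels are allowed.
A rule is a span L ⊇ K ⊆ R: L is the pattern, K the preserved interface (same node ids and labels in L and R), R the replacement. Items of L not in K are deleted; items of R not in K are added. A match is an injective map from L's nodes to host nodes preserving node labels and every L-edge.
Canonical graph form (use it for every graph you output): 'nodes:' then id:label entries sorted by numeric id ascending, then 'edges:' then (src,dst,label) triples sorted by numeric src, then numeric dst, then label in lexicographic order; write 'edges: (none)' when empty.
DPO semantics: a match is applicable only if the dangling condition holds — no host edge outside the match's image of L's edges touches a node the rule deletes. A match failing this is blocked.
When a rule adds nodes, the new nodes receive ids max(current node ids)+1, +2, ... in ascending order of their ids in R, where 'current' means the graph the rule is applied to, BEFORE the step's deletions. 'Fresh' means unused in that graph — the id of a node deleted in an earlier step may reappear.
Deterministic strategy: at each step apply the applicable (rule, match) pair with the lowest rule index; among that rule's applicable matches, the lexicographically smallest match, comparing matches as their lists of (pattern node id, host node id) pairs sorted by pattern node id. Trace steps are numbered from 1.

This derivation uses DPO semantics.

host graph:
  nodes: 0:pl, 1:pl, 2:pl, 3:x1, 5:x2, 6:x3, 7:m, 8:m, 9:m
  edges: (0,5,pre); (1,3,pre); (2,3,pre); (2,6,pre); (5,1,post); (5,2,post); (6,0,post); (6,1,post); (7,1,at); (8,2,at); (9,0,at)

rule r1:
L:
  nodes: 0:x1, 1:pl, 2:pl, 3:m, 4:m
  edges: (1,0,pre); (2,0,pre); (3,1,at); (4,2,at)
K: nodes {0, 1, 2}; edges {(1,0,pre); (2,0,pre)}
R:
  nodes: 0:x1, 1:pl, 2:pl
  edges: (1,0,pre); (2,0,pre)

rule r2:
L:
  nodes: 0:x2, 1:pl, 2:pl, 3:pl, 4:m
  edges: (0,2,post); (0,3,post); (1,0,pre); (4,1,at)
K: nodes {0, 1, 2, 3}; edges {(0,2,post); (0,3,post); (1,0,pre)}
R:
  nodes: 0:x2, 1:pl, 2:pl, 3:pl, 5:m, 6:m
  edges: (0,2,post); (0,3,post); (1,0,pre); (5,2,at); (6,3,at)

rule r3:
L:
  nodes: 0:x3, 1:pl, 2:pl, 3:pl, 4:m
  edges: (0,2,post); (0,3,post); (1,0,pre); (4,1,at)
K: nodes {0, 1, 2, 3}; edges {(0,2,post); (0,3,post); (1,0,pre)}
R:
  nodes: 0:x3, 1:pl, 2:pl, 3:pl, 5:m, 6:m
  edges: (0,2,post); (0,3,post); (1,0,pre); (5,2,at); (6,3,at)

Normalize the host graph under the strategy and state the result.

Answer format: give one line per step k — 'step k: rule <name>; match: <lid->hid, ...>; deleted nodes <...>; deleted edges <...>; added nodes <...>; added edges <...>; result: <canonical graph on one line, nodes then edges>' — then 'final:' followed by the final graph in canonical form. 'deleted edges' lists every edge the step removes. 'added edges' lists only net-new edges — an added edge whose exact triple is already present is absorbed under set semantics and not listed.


step 1: rule r1; match: 0->3, 1->1, 2->2, 3->7, 4->8; deleted nodes 7, 8; deleted edges (7,1,at); (8,2,at); added nodes (none); added edges (none); result: nodes: 0:pl, 1:pl, 2:pl, 3:x1, 5:x2, 6:x3, 9:m edges: (0,5,pre); (1,3,pre); (2,3,pre); (2,6,pre); (5,1,post); (5,2,post); (6,0,post); (6,1,post); (9,0,at)
step 2: rule r2; match: 0->5, 1->0, 2->1, 3->2, 4->9; deleted nodes 9; deleted edges (9,0,at); added nodes 10, 11; added edges (10,1,at); (11,2,at); result: nodes: 0:pl, 1:pl, 2:pl, 3:x1, 5:x2, 6:x3, 10:m, 11:m edges: (0,5,pre); (1,3,pre); (2,3,pre); (2,6,pre); (5,1,post); (5,2,post); (6,0,post); (6,1,post); (10,1,at); (11,2,at)
step 3: rule r1; match: 0->3, 1->1, 2->2, 3->10, 4->11; deleted nodes 10, 11; deleted edges (10,1,at); (11,2,at); added nodes (none); added edges (none); result: nodes: 0:pl, 1:pl, 2:pl, 3:x1, 5:x2, 6:x3 edges: (0,5,pre); (1,3,pre); (2,3,pre); (2,6,pre); (5,1,post); (5,2,post); (6,0,post); (6,1,post)
final:
nodes: 0:pl, 1:pl, 2:pl, 3:x1, 5:x2, 6:x3
edges: (0,5,pre); (1,3,pre); (2,3,pre); (2,6,pre); (5,1,post); (5,2,post); (6,0,post); (6,1,post)


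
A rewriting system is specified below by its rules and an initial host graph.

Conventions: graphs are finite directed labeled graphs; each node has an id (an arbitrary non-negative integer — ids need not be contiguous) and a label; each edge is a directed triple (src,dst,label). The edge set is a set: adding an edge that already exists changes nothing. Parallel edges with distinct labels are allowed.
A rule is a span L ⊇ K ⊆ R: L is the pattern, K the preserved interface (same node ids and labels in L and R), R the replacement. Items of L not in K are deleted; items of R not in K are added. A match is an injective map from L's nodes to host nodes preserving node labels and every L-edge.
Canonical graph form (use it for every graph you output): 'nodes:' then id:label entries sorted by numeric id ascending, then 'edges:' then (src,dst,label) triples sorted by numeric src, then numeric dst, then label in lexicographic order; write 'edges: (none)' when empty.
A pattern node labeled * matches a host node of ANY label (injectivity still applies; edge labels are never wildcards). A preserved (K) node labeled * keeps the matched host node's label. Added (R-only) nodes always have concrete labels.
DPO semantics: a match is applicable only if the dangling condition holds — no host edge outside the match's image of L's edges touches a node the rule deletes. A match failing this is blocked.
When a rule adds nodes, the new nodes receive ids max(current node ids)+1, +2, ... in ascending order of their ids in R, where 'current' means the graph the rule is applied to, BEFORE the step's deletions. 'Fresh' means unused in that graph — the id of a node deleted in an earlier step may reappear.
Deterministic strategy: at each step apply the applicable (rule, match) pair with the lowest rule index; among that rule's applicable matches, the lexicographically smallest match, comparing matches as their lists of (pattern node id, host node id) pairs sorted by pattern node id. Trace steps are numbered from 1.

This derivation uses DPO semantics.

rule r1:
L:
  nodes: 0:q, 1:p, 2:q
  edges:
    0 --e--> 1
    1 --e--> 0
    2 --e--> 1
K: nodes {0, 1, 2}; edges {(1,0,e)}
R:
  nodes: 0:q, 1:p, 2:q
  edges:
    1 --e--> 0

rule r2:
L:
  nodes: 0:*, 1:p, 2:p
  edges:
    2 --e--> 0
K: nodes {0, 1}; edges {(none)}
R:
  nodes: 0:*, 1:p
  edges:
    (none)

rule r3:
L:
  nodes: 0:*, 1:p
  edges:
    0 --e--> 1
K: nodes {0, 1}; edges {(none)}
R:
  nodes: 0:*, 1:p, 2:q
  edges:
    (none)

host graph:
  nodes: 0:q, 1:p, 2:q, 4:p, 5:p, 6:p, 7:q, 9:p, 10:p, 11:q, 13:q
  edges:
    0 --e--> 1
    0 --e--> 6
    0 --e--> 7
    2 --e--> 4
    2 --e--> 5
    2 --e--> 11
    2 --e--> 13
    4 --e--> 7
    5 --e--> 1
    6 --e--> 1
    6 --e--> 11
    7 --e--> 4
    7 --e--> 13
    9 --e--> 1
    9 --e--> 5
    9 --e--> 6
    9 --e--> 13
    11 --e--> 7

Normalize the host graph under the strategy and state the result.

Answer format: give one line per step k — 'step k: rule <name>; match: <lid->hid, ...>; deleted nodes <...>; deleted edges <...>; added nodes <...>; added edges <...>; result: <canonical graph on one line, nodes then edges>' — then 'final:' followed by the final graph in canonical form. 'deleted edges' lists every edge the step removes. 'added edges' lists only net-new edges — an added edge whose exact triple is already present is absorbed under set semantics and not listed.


step 1: rule r1; match: 0->7, 1->4, 2->2; deleted nodes (none); deleted edges (2,4,e); (7,4,e); added nodes (none); added edges (none); result: nodes: 0:q, 1:p, 2:q, 4:p, 5:p, 6:p, 7:q, 9:p, 10:p, 11:q, 13:q edges: (0,1,e); (0,6,e); (0,7,e); (2,5,e); (2,11,e); (2,13,e); (4,7,e); (5,1,e); (6,1,e); (6,11,e); (7,13,e); (9,1,e); (9,5,e); (9,6,e); (9,13,e); (11,7,e)
step 2: rule r2; match: 0->7, 1->1, 2->4; deleted nodes 4; deleted edges (4,7,e); added nodes (none); added edges (none); result: nodes: 0:q, 1:p, 2:q, 5:p, 6:p, 7:q, 9:p, 10:p, 11:q, 13:q edges: (0,1,e); (0,6,e); (0,7,e); (2,5,e); (2,11,e); (2,13,e); (5,1,e); (6,1,e); (6,11,e); (7,13,e); (9,1,e); (9,5,e); (9,6,e); (9,13,e); (11,7,e)
step 3: rule r3; match: 0->0, 1->1; deleted nodes (none); deleted edges (0,1,e); added nodes 14; added edges (none); result: nodes: 0:q, 1:p, 2:q, 5:p, 6:p, 7:q, 9:p, 10:p, 11:q, 13:q, 14:q edges: (0,6,e); (0,7,e); (2,5,e); (2,11,e); (2,13,e); (5,1,e); (6,1,e); (6,11,e); (7,13,e); (9,1,e); (9,5,e); (9,6,e); (9,13,e); (11,7,e)
step 4: rule r3; match: 0->0, 1->6; deleted nodes (none); deleted edges (0,6,e); added nodes 15; added edges (none); result: nodes: 0:q, 1:p, 2:q, 5:p, 6:p, 7:q, 9:p, 10:p, 11:q, 13:q, 14:q, 15:q edges: (0,7,e); (2,5,e); (2,11,e); (2,13,e); (5,1,e); (6,1,e); (6,11,e); (7,13,e); (9,1,e); (9,5,e); (9,6,e); (9,13,e); (11,7,e)
step 5: rule r3; match: 0->2, 1->5; deleted nodes (none); deleted edges (2,5,e); added nodes 16; added edges (none); result: nodes: 0:q, 1:p, 2:q, 5:p, 6:p, 7:q, 9:p, 10:p, 11:q, 13:q, 14:q, 15:q, 16:q edges: (0,7,e); (2,11,e); (2,13,e); (5,1,e); (6,1,e); (6,11,e); (7,13,e); (9,1,e); (9,5,e); (9,6,e); (9,13,e); (11,7,e)
step 6: rule r3; match: 0->5, 1->1; deleted nodes (none); deleted edges (5,1,e); added nodes 17; added edges (none); result: nodes: 0:q, 1:p, 2:q, 5:p, 6:p, 7:q, 9:p, 10:p, 11:q, 13:q, 14:q, 15:q, 16:q, 17:q edges: (0,7,e); (2,11,e); (2,13,e); (6,1,e); (6,11,e); (7,13,e); (9,1,e); (9,5,e); (9,6,e); (9,13,e); (11,7,e)
step 7: rule r3; match: 0->6, 1->1; deleted nodes (none); deleted edges (6,1,e); added nodes 18; added edges (none); result: nodes: 0:q, 1:p, 2:q, 5:p, 6:p, 7:q, 9:p, 10:p, 11:q, 13:q, 14:q, 15:q, 16:q, 17:q, 18:q edges: (0,7,e); (2,11,e); (2,13,e); (6,11,e); (7,13,e); (9,1,e); (9,5,e); (9,6,e); (9,13,e); (11,7,e)
step 8: rule r3; match: 0->9, 1->1; deleted nodes (none); deleted edges (9,1,e); added nodes 19; added edges (none); result: nodes: 0:q, 1:p, 2:q, 5:p, 6:p, 7:q, 9:p, 10:p, 11:q, 13:q, 14:q, 15:q, 16:q, 17:q, 18:q, 19:q edges: (0,7,e); (2,11,e); (2,13,e); (6,11,e); (7,13,e); (9,5,e); (9,6,e); (9,13,e); (11,7,e)
step 9: rule r3; match: 0->9, 1->5; deleted nodes (none); deleted edges (9,5,e); added nodes 20; added edges (none); result: nodes: 0:q, 1:p, 2:q, 5:p, 6:p, 7:q, 9:p, 10:p, 11:q, 13:q, 14:q, 15:q, 16:q, 17:q, 18:q, 19:q, 20:q edges: (0,7,e); (2,11,e); (2,13,e); (6,11,e); (7,13,e); (9,6,e); (9,13,e); (11,7,e)
step 10: rule r3; match: 0->9, 1->6; deleted nodes (none); deleted edges (9,6,e); added nodes 21; added edges (none); result: nodes: 0:q, 1:p, 2:q, 5:p, 6:p, 7:q, 9:p, 10:p, 11:q, 13:q, 14:q, 15:q, 16:q, 17:q, 18:q, 19:q, 20:q, 21:q edges: (0,7,e); (2,11,e); (2,13,e); (6,11,e); (7,13,e); (9,13,e); (11,7,e)
step 11: rule r2; match: 0->11, 1->1, 2->6; deleted nodes 6; deleted edges (6,11,e); added nodes (none); added edges (none); result: nodes: 0:q, 1:p, 2:q, 5:p, 7:q, 9:p, 10:p, 11:q, 13:q, 14:q, 15:q, 16:q, 17:q, 18:q, 19:q, 20:q, 21:q edges: (0,7,e); (2,11,e); (2,13,e); (7,13,e); (9,13,e); (11,7,e)
step 12: rule r2; match: 0->13, 1->1, 2->9; deleted nodes 9; deleted edges (9,13,e); added nodes (none); added edges (none); result: nodes: 0:q, 1:p, 2:q, 5:p, 7:q, 10:p, 11:q, 13:q, 14:q, 15:q, 16:q, 17:q, 18:q, 19:q, 20:q, 21:q edges: (0,7,e); (2,11,e); (2,13,e); (7,13,e); (11,7,e)
final:
nodes: 0:q, 1:p, 2:q, 5:p, 7:q, 10:p, 11:q, 13:q, 14:q, 15:q, 16:q, 17:q, 18:q, 19:q, 20:q, 21:q
edges: (0,7,e); (2,11,e); (2,13,e); (7,13,e); (11,7,e)
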